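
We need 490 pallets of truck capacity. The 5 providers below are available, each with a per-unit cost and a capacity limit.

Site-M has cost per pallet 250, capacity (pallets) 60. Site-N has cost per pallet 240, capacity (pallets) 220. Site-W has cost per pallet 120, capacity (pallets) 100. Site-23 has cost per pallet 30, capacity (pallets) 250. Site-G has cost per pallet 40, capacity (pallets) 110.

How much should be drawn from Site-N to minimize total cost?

Fill from the cheapest provider first.
Site-23 (30): use full 250 → 240 pallets to go.
Site-G at 40: take all 110 pallets → 130 still needed.
Site-W (120): use full 100 → 30 pallets to go.
Site-N at 240: take 30 of its 220 → requirement met.
Site-M: unused.

30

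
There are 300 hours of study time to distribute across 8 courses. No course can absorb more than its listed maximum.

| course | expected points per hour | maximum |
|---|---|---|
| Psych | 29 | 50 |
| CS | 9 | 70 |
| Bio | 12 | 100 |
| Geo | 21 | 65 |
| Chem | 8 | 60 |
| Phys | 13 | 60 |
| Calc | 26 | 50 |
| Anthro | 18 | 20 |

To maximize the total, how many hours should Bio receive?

55

Rank by expected points per hour: Psych 29 > Calc 26 > Geo 21 > Anthro 18 > Phys 13 > Bio 12 > CS 9 > Chem 8.
Give Psych 50 to hit its cap of 50 — 250 left.
Calc takes 50 to reach its cap of 50 — 200 left.
Geo: +65 to 65 (cap) — 135 left.
Anthro: +20 to 20 (cap) — 115 left.
Phys: +60 to 60 (cap) — 55 left.
Bio: +55 (room for 100) → 55. Pool exhausted.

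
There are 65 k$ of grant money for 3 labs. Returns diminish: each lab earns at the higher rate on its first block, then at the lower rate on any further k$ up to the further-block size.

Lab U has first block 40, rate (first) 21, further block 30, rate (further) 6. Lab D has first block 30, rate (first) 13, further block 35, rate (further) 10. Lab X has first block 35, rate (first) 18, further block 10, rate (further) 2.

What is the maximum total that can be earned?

Order all 6 blocks by rate: Lab U/tier1 21 > Lab X/tier1 18 > Lab D/tier1 13 > Lab D/tier2 10 > Lab U/tier2 6 > Lab X/tier2 2.
Lab U/tier1 (21): +40 → 25 left.
Lab X/tier1: +25 of 35 at 18; pool empty.
Total = 21×40 + 18×25 = 1290.

1290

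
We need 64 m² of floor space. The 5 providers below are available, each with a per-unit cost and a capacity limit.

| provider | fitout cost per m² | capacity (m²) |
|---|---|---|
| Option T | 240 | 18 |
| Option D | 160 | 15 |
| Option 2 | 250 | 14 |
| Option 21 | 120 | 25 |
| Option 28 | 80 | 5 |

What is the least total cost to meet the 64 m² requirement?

Fill from the cheapest provider first.
Take 5 from Option 28 at 80 ; need 59 more.
Take 25 from Option 21 at 120 ; need 34 more.
Take 15 from Option D at 160 ; need 19 more.
Option T (240): use full 18 ; 1 m² to go.
Option 2 (250): take the remaining 1 ; done.
Cost = 5×80 + 25×120 + 15×160 + 18×240 + 1×250 = 10370.

10370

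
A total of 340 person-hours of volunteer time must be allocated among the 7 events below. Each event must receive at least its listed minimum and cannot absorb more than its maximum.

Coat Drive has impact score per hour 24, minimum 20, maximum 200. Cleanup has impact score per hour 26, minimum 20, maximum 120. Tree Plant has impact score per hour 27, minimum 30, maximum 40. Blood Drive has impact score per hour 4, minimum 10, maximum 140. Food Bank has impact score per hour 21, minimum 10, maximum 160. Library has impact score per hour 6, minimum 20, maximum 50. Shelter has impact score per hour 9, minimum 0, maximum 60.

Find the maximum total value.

7930

Meeting every minimum uses 20+20+30+10+10+20+0 = 110 person-hours, leaving 230.
Rank by impact score per hour: Tree Plant 27 > Cleanup 26 > Coat Drive 24 > Food Bank 21 > Shelter 9 > Library 6 > Blood Drive 4.
Tree Plant takes 10 more to reach its cap of 40 — 220 left.
Give Cleanup 100 more to hit its cap of 120 — 120 left.
Coat Drive: +120 (room for 180) → 140. Pool exhausted.
Total = 24×140 + 26×120 + 27×40 + 4×10 + 21×10 + 6×20 = 7930.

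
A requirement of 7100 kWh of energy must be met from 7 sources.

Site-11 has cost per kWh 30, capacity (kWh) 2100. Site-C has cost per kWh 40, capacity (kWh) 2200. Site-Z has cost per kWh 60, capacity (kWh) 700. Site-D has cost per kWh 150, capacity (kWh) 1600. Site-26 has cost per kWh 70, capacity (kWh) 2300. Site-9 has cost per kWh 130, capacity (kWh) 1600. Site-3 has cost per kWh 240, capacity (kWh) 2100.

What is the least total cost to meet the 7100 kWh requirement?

340000

Fill from the cheapest source first.
Take 2100 from Site-11 at 30 — need 5000 more.
Site-C (40): use full 2200 — 2800 kWh to go.
Site-Z (60): use full 700 — 2100 kWh to go.
Site-26 (70): take the remaining 2100 — done.
Site-9, Site-D, Site-3: unused.
Cost = 2100×30 + 2200×40 + 700×60 + 2100×70 = 340000.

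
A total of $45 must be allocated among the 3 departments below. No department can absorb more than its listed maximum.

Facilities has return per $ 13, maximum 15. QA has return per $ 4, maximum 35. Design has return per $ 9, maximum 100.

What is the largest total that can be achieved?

465

Highest return per $ first: Facilities 13 > Design 9 > QA 4.
Facilities takes 15 to reach its cap of 15 ; 30 left.
Design has room for 100 but only 30 remain, so it gets 30.
Total = 13×15 + 9×30 = 465.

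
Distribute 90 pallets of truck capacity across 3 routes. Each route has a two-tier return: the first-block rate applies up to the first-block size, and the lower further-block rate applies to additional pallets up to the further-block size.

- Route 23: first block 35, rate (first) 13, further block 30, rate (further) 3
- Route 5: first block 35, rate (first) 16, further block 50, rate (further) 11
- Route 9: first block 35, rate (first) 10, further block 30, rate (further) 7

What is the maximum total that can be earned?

1235

Rank every tier by rate: Route 5/tier1 16 > Route 23/tier1 13 > Route 5/tier2 11 > Route 9/tier1 10 > Route 9/tier2 7 > Route 23/tier2 3.
Fill Route 5 tier1 block (35 at 16) — 55 left.
Route 23/tier1 (13): +35 — 20 left.
Route 5/tier2: +20 of 50 at 11; pool empty.
Total = 16×35 + 13×35 + 11×20 = 1235.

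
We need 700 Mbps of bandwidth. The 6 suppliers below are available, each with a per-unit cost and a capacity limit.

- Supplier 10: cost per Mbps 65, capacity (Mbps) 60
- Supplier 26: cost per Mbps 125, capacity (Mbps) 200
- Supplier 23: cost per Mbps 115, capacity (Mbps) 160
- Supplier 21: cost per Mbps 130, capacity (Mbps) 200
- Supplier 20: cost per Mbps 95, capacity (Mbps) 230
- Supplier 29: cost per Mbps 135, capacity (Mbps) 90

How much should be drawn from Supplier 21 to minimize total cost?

50

Fill from the cheapest supplier first.
Take 60 from Supplier 10 at 65 ; need 640 more.
Supplier 20 (95): use full 230 ; 410 Mbps to go.
Supplier 23 (115): use full 160 ; 250 Mbps to go.
Supplier 26 (125): use full 200 ; 50 Mbps to go.
Supplier 21 (130): take the remaining 50 ; done.
Supplier 29: unused.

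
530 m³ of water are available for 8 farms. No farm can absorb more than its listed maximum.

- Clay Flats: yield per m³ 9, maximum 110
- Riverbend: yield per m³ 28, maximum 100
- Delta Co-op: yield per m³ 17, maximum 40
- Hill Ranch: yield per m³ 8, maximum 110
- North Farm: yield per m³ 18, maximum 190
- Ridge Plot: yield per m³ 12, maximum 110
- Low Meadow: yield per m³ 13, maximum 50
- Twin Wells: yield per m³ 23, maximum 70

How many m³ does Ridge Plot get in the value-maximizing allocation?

80

Order the farms by yield per m³: Riverbend 28 > Twin Wells 23 > North Farm 18 > Delta Co-op 17 > Low Meadow 13 > Ridge Plot 12 > Clay Flats 9 > Hill Ranch 8.
Give Riverbend 100 to hit its cap of 100 → 430 left.
Twin Wells takes 70 to reach its cap of 70 → 360 left.
Give North Farm 190 to hit its cap of 190 → 170 left.
Delta Co-op takes 40 to reach its cap of 40 → 130 left.
Low Meadow takes 50 to reach its cap of 50 → 80 left.
Ridge Plot has room for 110 but only 80 remain, so it gets 80.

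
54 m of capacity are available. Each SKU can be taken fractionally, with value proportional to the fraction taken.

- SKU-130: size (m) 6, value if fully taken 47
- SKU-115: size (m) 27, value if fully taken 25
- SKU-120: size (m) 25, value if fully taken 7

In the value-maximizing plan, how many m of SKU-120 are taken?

21

Best value per unit of size first: SKU-130 47/6≈7.83, SKU-115 25/27≈0.926, SKU-120 7/25≈0.28.
Take all of SKU-130 (6 m, value 47) ; 48 m left.
SKU-115: take in full, 27 m for value 25 ; 21 left.
Fill the last 21 m with part of SKU-120: 21/25 of it earns 5.88.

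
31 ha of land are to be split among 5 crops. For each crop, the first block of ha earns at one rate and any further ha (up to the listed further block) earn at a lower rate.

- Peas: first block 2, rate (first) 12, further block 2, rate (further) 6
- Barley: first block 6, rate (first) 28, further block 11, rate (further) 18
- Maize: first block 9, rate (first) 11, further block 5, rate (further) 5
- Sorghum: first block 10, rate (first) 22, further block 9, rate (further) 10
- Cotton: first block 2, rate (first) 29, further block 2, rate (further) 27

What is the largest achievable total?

698

Treat each block as its own option and order by rate: Cotton/first 29 > Barley/first 28 > Cotton/second 27 > Sorghum/first 22 > Barley/second 18 > Peas/first 12 > Maize/first 11 > Sorghum/second 10 > Peas/second 6 > Maize/second 5.
Cotton/first (29): +2 — 29 left.
Barley/first (28): +6 — 23 left.
Cotton second at 27: fill all 2 — 21 left.
Fill Sorghum first block (10 at 22) — 11 left.
Barley/second (18): +11 — 0 left.
Total = 29×2 + 28×6 + 27×2 + 22×10 + 18×11 = 698.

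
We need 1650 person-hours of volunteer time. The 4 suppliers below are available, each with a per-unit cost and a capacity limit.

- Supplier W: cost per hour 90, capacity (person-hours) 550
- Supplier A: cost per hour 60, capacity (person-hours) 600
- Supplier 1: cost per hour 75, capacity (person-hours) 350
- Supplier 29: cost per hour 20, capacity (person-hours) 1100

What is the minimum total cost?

Cheapest first:
Take 1100 from Supplier 29 at 20 ; need 550 more.
Supplier A (60): take the remaining 550 ; done.
Supplier 1, Supplier W: unused.
Cost = 1100×20 + 550×60 = 55000.

55000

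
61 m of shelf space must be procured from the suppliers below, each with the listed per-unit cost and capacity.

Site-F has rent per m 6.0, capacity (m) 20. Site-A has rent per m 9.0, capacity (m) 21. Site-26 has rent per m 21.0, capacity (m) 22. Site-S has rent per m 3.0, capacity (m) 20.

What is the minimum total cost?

Cheapest first:
Take 20 from Site-S at 3.0 ; need 41 more.
Site-F (6.0): use full 20 ; 21 m to go.
Site-A at 9.0: take all 21 m ; 0 still needed.
Site-26: unused.
Cost = 20×3.0 + 20×6.0 + 21×9.0 = 369.

369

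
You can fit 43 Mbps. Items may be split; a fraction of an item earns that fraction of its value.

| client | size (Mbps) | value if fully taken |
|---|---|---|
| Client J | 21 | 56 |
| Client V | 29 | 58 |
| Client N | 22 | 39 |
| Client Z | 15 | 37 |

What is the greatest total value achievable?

107

Rank by value-to-size ratio: Client J 56/21≈2.67, Client Z 37/15≈2.47, Client V 58/29≈2, Client N 39/22≈1.77.
Take all of Client J (21 Mbps, value 56) — 22 Mbps left.
Client Z: take in full, 15 Mbps for value 37 — 7 left.
Only 7 Mbps remain; take 7/29 of Client V for value 58×7/29 = 14.
Total value = 107.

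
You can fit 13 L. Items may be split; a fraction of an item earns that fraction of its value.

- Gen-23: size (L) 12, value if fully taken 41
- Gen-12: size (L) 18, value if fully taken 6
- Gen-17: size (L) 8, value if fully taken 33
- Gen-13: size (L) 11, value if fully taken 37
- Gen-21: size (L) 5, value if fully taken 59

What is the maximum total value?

Rank by value-to-size ratio: Gen-21 59/5≈11.8, Gen-17 33/8≈4.12, Gen-23 41/12≈3.42, Gen-13 37/11≈3.36, Gen-12 6/18≈0.333.
Gen-21: take in full, 5 L for value 59 → 8 left.
All 8 L of Gen-17 fit (value 33) → 0 remain.
Total value = 92.

92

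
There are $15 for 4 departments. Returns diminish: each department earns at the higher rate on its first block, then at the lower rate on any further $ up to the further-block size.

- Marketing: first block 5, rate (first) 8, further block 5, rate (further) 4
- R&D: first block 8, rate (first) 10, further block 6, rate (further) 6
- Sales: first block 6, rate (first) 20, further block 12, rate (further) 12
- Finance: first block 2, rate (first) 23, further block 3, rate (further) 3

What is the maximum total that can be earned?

Treat each block as its own option and order by rate: Finance/tier1 23 > Sales/tier1 20 > Sales/tier2 12 > R&D/tier1 10 > Marketing/tier1 8 > R&D/tier2 6 > Marketing/tier2 4 > Finance/tier2 3.
Fill Finance tier1 block (2 at 23) — 13 left.
Fill Sales tier1 block (6 at 20) — 7 left.
Sales tier2 at 12: only 7 left, fill 7.
Total = 23×2 + 20×6 + 12×7 = 250.

250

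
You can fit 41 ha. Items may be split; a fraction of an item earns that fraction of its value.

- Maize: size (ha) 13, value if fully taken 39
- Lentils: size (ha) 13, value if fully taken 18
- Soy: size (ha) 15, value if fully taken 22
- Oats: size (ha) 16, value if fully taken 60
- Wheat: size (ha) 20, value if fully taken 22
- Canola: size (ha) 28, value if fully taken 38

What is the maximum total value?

116.6

Best value per unit of size first: Oats 60/16≈3.75, Maize 39/13≈3, Soy 22/15≈1.47, Lentils 18/13≈1.38, Canola 38/28≈1.36, Wheat 22/20≈1.1.
All 16 ha of Oats fit (value 60) — 25 remain.
All 13 ha of Maize fit (value 39) — 12 remain.
Only 12 ha remain; take 12/15 of Soy for value 22×12/15 = 17.6.
Total value = 116.6.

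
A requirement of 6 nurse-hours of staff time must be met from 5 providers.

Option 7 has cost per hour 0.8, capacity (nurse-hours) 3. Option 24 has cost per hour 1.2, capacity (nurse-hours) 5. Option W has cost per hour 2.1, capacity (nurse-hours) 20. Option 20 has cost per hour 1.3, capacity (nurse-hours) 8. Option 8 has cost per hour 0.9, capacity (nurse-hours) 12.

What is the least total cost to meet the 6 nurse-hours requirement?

Use providers in increasing cost order.
Option 7 (0.8): use full 3 — 3 nurse-hours to go.
Take 3 from Option 8 at 0.9 to finish.
Option 24, Option 20, Option W: unused.
Cost = 3×0.8 + 3×0.9 = 5.1.

5.1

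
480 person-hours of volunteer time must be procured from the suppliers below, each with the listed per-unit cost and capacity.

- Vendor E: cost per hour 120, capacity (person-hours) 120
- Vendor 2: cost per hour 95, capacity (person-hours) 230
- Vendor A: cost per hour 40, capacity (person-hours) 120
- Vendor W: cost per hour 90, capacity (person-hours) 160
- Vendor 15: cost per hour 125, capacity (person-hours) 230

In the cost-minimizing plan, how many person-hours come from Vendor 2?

Use suppliers in increasing cost order.
Vendor A (40): use full 120 — 360 person-hours to go.
Take 160 from Vendor W at 90 — need 200 more.
Vendor 2 at 95: take 200 of its 230 — requirement met.
Vendor E, Vendor 15: unused.

200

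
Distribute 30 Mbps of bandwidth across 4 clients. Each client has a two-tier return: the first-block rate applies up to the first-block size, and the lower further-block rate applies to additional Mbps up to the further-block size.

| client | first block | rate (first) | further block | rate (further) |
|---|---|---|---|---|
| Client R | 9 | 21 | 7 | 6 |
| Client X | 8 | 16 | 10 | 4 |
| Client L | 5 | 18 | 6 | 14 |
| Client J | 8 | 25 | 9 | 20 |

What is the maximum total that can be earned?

Rank every tier by rate: Client J/tier1 25 > Client R/tier1 21 > Client J/tier2 20 > Client L/tier1 18 > Client X/tier1 16 > Client L/tier2 14 > Client R/tier2 6 > Client X/tier2 4.
Client J tier1 at 25: fill all 8 ; 22 left.
Client R/tier1 (21): +9 ; 13 left.
Client J tier2 at 20: fill all 9 ; 4 left.
Client L tier1 at 18: only 4 left, fill 4.
Total = 25×8 + 21×9 + 20×9 + 18×4 = 641.

641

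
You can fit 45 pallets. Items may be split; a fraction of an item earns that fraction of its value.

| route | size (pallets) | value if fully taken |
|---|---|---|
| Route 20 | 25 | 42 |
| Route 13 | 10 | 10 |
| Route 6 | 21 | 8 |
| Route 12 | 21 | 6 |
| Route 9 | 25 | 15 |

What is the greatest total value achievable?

58

Sort by value density: Route 20 42/25≈1.68, Route 13 10/10≈1, Route 9 15/25≈0.6, Route 6 8/21≈0.381, Route 12 6/21≈0.286.
Route 20: take in full, 25 pallets for value 42 — 20 left.
Route 13: take in full, 10 pallets for value 10 — 10 left.
10 pallets left: a 10/25 share of Route 9 gives 15×10/25 = 6.
Total value = 58.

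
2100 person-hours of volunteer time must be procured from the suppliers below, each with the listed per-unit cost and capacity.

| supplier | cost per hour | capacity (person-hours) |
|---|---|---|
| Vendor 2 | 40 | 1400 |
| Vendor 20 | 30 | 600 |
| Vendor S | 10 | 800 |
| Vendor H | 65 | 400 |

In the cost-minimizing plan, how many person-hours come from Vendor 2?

Fill from the cheapest supplier first.
Vendor S at 10: take all 800 person-hours ; 1300 still needed.
Vendor 20 at 30: take all 600 person-hours ; 700 still needed.
Vendor 2 (40): take the remaining 700 ; done.
Vendor H: unused.

700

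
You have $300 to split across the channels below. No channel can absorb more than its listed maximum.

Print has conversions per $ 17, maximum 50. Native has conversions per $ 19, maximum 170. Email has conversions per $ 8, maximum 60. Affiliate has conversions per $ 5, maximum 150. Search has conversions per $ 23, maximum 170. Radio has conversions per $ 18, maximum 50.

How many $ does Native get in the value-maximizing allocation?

Highest conversions per $ first: Search 23 > Native 19 > Radio 18 > Print 17 > Email 8 > Affiliate 5.
Search: +170 to 170 (cap) ; 130 left.
Native has room for 170 but only 130 remain, so it gets 130.

130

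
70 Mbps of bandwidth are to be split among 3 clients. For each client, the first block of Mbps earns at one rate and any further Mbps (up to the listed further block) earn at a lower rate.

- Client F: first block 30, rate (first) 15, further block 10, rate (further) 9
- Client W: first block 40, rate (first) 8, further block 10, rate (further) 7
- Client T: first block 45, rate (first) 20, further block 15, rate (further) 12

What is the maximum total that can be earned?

1275

Order all 6 blocks by rate: Client T/tier1 20 > Client F/tier1 15 > Client T/tier2 12 > Client F/tier2 9 > Client W/tier1 8 > Client W/tier2 7.
Client T tier1 at 20: fill all 45 → 25 left.
Client F/tier1: +25 of 30 at 15; pool empty.
Total = 20×45 + 15×25 = 1275.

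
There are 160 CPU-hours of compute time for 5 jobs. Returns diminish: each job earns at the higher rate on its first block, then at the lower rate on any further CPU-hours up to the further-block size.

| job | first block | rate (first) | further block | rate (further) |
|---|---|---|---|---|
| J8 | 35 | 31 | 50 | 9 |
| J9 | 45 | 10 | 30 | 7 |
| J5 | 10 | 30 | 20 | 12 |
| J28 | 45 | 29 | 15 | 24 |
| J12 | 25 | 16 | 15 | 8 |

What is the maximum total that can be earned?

3790

Treat each block as its own option and order by rate: J8/first 31 > J5/first 30 > J28/first 29 > J28/second 24 > J12/first 16 > J5/second 12 > J9/first 10 > J8/second 9 > J12/second 8 > J9/second 7.
Fill J8 first block (35 at 31) — 125 left.
J5 first at 30: fill all 10 — 115 left.
Fill J28 first block (45 at 29) — 70 left.
J28/second (24): +15 — 55 left.
J12/first (16): +25 — 30 left.
Fill J5 second block (20 at 12) — 10 left.
10 remain; put them into J9 first at 10.
Total = 31×35 + 30×10 + 29×45 + 24×15 + 16×25 + 12×20 + 10×10 = 3790.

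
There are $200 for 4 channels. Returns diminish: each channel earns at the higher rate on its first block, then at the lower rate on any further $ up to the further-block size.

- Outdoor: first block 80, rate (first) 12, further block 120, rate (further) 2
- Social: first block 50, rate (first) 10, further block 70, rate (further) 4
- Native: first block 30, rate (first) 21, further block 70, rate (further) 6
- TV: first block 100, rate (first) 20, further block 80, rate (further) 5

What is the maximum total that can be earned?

3470

Treat each block as its own option and order by rate: Native/tier1 21 > TV/tier1 20 > Outdoor/tier1 12 > Social/tier1 10 > Native/tier2 6 > TV/tier2 5 > Social/tier2 4 > Outdoor/tier2 2.
Native/tier1 (21): +30 → 170 left.
TV/tier1 (20): +100 → 70 left.
Outdoor tier1 at 12: only 70 left, fill 70.
Total = 21×30 + 20×100 + 12×70 = 3470.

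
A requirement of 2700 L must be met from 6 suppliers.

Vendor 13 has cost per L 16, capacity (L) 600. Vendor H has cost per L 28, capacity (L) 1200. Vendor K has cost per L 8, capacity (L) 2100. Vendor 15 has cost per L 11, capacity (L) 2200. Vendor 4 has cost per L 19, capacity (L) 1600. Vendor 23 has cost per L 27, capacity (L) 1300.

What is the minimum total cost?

Fill from the cheapest supplier first.
Vendor K at 8: take all 2100 L ; 600 still needed.
Vendor 15 at 11: take 600 of its 2200 ; requirement met.
Vendor 13, Vendor 4, Vendor 23, Vendor H: unused.
Cost = 2100×8 + 600×11 = 23400.

23400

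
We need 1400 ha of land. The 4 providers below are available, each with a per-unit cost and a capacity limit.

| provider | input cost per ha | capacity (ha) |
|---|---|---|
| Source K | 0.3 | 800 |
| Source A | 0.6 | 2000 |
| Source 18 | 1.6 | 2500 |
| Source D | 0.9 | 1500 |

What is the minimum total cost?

600

Fill from the cheapest provider first.
Source K (0.3): use full 800 — 600 ha to go.
Source A at 0.6: take 600 of its 2000 — requirement met.
Source D, Source 18: unused.
Cost = 800×0.3 + 600×0.6 = 600.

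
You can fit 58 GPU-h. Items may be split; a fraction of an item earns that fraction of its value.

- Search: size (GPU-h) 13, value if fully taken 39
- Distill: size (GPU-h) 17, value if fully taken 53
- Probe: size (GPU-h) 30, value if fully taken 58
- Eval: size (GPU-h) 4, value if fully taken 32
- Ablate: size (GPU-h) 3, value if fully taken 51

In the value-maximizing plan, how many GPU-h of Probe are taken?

Best value per unit of size first: Ablate 51/3≈17, Eval 32/4≈8, Distill 53/17≈3.12, Search 39/13≈3, Probe 58/30≈1.93.
All 3 GPU-h of Ablate fit (value 51) ; 55 remain.
Eval: take in full, 4 GPU-h for value 32 ; 51 left.
Take all of Distill (17 GPU-h, value 53) ; 34 GPU-h left.
Search: take in full, 13 GPU-h for value 39 ; 21 left.
Only 21 GPU-h remain; take 21/30 of Probe for value 58×21/30 = 40.6.

21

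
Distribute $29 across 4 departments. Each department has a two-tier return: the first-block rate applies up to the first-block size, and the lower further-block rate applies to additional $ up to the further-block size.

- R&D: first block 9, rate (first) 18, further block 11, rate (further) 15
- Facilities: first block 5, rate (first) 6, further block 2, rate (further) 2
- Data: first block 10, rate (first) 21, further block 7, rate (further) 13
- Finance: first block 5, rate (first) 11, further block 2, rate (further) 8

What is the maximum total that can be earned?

522

Rank every tier by rate: Data/first 21 > R&D/first 18 > R&D/second 15 > Data/second 13 > Finance/first 11 > Finance/second 8 > Facilities/first 6 > Facilities/second 2.
Data/first (21): +10 — 19 left.
R&D/first (18): +9 — 10 left.
R&D/second: +10 of 11 at 15; pool empty.
Total = 21×10 + 18×9 + 15×10 = 522.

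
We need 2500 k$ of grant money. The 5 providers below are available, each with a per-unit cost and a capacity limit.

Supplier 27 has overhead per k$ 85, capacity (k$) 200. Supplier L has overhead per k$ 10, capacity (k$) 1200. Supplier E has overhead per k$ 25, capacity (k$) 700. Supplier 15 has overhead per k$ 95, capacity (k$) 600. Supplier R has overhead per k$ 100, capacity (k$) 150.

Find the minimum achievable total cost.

84500

Cheapest first:
Supplier L at 10: take all 1200 k$ ; 1300 still needed.
Take 700 from Supplier E at 25 ; need 600 more.
Supplier 27 (85): use full 200 ; 400 k$ to go.
Supplier 15 at 95: take 400 of its 600 ; requirement met.
Supplier R: unused.
Cost = 1200×10 + 700×25 + 200×85 + 400×95 = 84500.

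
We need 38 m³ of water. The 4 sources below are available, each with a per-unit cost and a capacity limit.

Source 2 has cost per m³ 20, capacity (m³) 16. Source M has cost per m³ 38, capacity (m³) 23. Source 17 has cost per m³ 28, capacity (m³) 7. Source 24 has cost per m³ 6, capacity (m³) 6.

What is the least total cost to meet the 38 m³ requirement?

894

Use sources in increasing cost order.
Take 6 from Source 24 at 6 — need 32 more.
Source 2 at 20: take all 16 m³ — 16 still needed.
Source 17 at 28: take all 7 m³ — 9 still needed.
Take 9 from Source M at 38 to finish.
Cost = 6×6 + 16×20 + 7×28 + 9×38 = 894.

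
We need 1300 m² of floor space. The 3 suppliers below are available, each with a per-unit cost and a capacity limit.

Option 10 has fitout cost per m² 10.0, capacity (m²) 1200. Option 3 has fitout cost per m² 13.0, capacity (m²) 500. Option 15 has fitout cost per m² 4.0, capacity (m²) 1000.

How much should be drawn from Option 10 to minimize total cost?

Fill from the cheapest supplier first.
Option 15 (4.0): use full 1000 ; 300 m² to go.
Take 300 from Option 10 at 10.0 to finish.
Option 3: unused.

300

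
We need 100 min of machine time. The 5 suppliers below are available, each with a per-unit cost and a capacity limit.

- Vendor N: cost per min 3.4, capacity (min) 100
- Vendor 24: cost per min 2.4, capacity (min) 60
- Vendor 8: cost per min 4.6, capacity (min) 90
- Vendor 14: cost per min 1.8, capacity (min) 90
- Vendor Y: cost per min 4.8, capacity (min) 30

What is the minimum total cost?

186

Use suppliers in increasing cost order.
Vendor 14 (1.8): use full 90 ; 10 min to go.
Vendor 24 at 2.4: take 10 of its 60 ; requirement met.
Vendor N, Vendor 8, Vendor Y: unused.
Cost = 90×1.8 + 10×2.4 = 186.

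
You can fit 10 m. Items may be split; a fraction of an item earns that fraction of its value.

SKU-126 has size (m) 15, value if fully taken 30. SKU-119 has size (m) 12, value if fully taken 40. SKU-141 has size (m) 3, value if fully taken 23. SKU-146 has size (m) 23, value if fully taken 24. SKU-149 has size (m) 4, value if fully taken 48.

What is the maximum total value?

81

Sort by value density: SKU-149 48/4≈12, SKU-141 23/3≈7.67, SKU-119 40/12≈3.33, SKU-126 30/15≈2, SKU-146 24/23≈1.04.
SKU-149: take in full, 4 m for value 48 ; 6 left.
All 3 m of SKU-141 fit (value 23) ; 3 remain.
Only 3 m remain; take 3/12 of SKU-119 for value 40×3/12 = 10.
Total value = 81.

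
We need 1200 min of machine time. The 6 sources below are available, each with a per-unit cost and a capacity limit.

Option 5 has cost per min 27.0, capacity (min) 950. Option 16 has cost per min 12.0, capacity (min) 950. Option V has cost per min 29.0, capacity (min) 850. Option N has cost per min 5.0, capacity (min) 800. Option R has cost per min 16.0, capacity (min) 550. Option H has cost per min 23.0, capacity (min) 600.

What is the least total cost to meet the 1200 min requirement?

Fill from the cheapest source first.
Option N at 5.0: take all 800 min ; 400 still needed.
Option 16 (12.0): take the remaining 400 ; done.
Option R, Option H, Option 5, Option V: unused.
Cost = 800×5.0 + 400×12.0 = 8800.

8800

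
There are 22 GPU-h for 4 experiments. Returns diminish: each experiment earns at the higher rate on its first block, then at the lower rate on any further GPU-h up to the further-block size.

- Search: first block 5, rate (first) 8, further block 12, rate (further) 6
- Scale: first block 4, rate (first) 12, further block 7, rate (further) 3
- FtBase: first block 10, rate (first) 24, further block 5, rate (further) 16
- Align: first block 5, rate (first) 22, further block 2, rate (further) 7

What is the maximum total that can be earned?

454

Order all 8 blocks by rate: FtBase/T1 24 > Align/T1 22 > FtBase/T2 16 > Scale/T1 12 > Search/T1 8 > Align/T2 7 > Search/T2 6 > Scale/T2 3.
FtBase/T1 (24): +10 → 12 left.
Fill Align T1 block (5 at 22) → 7 left.
FtBase T2 at 16: fill all 5 → 2 left.
Scale/T1: +2 of 4 at 12; pool empty.
Total = 24×10 + 22×5 + 16×5 + 12×2 = 454.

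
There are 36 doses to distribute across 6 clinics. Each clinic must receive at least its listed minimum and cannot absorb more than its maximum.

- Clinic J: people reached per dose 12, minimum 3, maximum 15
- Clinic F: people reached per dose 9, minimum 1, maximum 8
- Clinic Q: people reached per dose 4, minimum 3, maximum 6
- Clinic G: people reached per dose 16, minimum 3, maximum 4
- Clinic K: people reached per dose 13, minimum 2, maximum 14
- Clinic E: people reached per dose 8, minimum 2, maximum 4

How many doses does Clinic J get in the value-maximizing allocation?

Meeting every minimum uses 3+1+3+3+2+2 = 14 doses, leaving 22.
Order the clinics by people reached per dose: Clinic G 16 > Clinic K 13 > Clinic J 12 > Clinic F 9 > Clinic E 8 > Clinic Q 4.
Clinic G takes 1 more to reach its cap of 4 → 21 left.
Clinic K takes 12 more to reach its cap of 14 → 9 left.
Only 9 left; Clinic J takes them to reach 12.

12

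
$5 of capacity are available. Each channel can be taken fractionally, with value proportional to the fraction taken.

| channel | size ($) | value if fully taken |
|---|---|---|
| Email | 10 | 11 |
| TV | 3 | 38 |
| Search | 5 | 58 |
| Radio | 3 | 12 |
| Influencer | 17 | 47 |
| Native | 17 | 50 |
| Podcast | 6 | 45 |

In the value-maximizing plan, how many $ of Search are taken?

Best value per unit of size first: TV 38/3≈12.7, Search 58/5≈11.6, Podcast 45/6≈7.5, Radio 12/3≈4, Native 50/17≈2.94, Influencer 47/17≈2.76, Email 11/10≈1.1.
All 3 $ of TV fit (value 38) — 2 remain.
2 $ left: a 2/5 share of Search gives 58×2/5 = 23.2.

2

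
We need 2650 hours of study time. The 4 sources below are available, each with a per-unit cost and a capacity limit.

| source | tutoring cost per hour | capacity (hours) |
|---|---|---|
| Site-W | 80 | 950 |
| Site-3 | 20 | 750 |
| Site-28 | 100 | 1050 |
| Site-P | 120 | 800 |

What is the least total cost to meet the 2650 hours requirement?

186000

Fill from the cheapest source first.
Site-3 at 20: take all 750 hours ; 1900 still needed.
Site-W (80): use full 950 ; 950 hours to go.
Site-28 (100): take the remaining 950 ; done.
Site-P: unused.
Cost = 750×20 + 950×80 + 950×100 = 186000.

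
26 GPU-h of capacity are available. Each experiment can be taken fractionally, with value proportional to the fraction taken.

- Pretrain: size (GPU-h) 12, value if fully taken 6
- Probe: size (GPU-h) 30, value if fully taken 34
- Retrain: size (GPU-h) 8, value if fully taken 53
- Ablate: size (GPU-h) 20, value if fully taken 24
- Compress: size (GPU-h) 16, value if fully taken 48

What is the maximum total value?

103.4

Sort by value density: Retrain 53/8≈6.62, Compress 48/16≈3, Ablate 24/20≈1.2, Probe 34/30≈1.13, Pretrain 6/12≈0.5.
Take all of Retrain (8 GPU-h, value 53) ; 18 GPU-h left.
All 16 GPU-h of Compress fit (value 48) ; 2 remain.
Fill the last 2 GPU-h with part of Ablate: 2/20 of it earns 2.4.
Total value = 103.4.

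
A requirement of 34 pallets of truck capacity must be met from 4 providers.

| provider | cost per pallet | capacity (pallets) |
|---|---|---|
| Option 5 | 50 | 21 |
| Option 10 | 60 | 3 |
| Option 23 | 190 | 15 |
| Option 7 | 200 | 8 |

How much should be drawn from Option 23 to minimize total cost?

Cheapest first:
Take 21 from Option 5 at 50 → need 13 more.
Option 10 at 60: take all 3 pallets → 10 still needed.
Take 10 from Option 23 at 190 to finish.
Option 7: unused.

10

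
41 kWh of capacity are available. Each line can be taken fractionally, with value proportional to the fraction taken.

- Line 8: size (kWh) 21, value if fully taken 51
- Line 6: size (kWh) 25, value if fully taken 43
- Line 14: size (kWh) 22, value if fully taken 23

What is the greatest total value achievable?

85.4

Rank by value-to-size ratio: Line 8 51/21≈2.43, Line 6 43/25≈1.72, Line 14 23/22≈1.05.
Line 8: take in full, 21 kWh for value 51 — 20 left.
Only 20 kWh remain; take 20/25 of Line 6 for value 43×20/25 = 34.4.
Total value = 85.4.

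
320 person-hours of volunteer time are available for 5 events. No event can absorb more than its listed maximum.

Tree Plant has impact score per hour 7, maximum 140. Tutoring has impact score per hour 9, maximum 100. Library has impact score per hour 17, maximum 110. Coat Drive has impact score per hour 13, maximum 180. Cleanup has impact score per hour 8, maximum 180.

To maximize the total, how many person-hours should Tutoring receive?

30

Highest impact score per hour first: Library 17 > Coat Drive 13 > Tutoring 9 > Cleanup 8 > Tree Plant 7.
Give Library 110 to hit its cap of 110 — 210 left.
Coat Drive: +180 to 180 (cap) — 30 left.
Tutoring: +30 (room for 100) → 30. Pool exhausted.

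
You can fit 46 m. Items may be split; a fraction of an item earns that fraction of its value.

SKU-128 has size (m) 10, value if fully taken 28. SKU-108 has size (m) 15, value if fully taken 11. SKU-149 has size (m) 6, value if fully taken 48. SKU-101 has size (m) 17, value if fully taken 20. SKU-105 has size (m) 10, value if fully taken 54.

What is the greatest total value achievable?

Rank by value-to-size ratio: SKU-149 48/6≈8, SKU-105 54/10≈5.4, SKU-128 28/10≈2.8, SKU-101 20/17≈1.18, SKU-108 11/15≈0.733.
Take all of SKU-149 (6 m, value 48) ; 40 m left.
Take all of SKU-105 (10 m, value 54) ; 30 m left.
All 10 m of SKU-128 fit (value 28) ; 20 remain.
Take all of SKU-101 (17 m, value 20) ; 3 m left.
Fill the last 3 m with part of SKU-108: 3/15 of it earns 2.2.
Total value = 152.2.

152.2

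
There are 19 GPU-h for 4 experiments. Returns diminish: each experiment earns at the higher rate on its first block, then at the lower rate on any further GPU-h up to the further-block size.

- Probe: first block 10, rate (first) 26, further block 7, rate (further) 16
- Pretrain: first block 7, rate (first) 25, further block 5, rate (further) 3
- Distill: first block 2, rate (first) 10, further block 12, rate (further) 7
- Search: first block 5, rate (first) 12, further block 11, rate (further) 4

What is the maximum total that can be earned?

Rank every tier by rate: Probe/first 26 > Pretrain/first 25 > Probe/second 16 > Search/first 12 > Distill/first 10 > Distill/second 7 > Search/second 4 > Pretrain/second 3.
Probe first at 26: fill all 10 → 9 left.
Pretrain/first (25): +7 → 2 left.
Probe/second: +2 of 7 at 16; pool empty.
Total = 26×10 + 25×7 + 16×2 = 467.

467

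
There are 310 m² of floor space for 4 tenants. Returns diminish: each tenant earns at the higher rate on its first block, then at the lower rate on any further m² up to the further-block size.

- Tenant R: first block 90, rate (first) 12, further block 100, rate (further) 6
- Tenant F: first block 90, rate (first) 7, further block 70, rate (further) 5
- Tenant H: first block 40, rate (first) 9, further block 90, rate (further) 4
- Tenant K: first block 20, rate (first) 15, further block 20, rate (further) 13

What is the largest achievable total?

Rank every tier by rate: Tenant K/first 15 > Tenant K/second 13 > Tenant R/first 12 > Tenant H/first 9 > Tenant F/first 7 > Tenant R/second 6 > Tenant F/second 5 > Tenant H/second 4.
Tenant K/first (15): +20 → 290 left.
Fill Tenant K second block (20 at 13) → 270 left.
Fill Tenant R first block (90 at 12) → 180 left.
Tenant H first at 9: fill all 40 → 140 left.
Tenant F first at 7: fill all 90 → 50 left.
Tenant R second at 6: only 50 left, fill 50.
Total = 15×20 + 13×20 + 12×90 + 9×40 + 7×90 + 6×50 = 2930.

2930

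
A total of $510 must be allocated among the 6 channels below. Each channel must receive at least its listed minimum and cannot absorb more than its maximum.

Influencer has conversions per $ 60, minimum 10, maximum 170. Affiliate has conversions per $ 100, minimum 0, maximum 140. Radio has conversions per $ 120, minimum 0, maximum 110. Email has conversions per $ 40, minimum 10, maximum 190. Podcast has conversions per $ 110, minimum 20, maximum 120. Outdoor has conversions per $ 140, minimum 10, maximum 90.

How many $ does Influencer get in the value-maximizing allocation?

Meeting every minimum uses 10+0+0+10+20+10 = 50 $, leaving 460.
Highest conversions per $ first: Outdoor 140 > Radio 120 > Podcast 110 > Affiliate 100 > Influencer 60 > Email 40.
Give Outdoor 80 more to hit its cap of 90 ; 380 left.
Radio takes 110 more to reach its cap of 110 ; 270 left.
Give Podcast 100 more to hit its cap of 120 ; 170 left.
Affiliate: +140 to 140 (cap) ; 30 left.
Influencer: +30 (room for 160) → 40. Pool exhausted.

40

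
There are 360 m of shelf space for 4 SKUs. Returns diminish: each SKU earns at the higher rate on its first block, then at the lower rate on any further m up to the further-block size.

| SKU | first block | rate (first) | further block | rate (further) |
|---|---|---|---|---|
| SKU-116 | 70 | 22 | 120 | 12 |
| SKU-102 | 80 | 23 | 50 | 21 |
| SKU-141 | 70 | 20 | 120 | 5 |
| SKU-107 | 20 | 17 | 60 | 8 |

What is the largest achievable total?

7010

Order all 8 blocks by rate: SKU-102/first 23 > SKU-116/first 22 > SKU-102/second 21 > SKU-141/first 20 > SKU-107/first 17 > SKU-116/second 12 > SKU-107/second 8 > SKU-141/second 5.
Fill SKU-102 first block (80 at 23) — 280 left.
SKU-116 first at 22: fill all 70 — 210 left.
Fill SKU-102 second block (50 at 21) — 160 left.
Fill SKU-141 first block (70 at 20) — 90 left.
SKU-107 first at 17: fill all 20 — 70 left.
SKU-116 second at 12: only 70 left, fill 70.
Total = 23×80 + 22×70 + 21×50 + 20×70 + 17×20 + 12×70 = 7010.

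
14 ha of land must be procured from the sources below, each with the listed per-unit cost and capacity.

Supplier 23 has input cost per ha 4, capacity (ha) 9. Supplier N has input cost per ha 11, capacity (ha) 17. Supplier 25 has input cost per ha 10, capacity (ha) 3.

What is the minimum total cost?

Cheapest first:
Supplier 23 at 4: take all 9 ha ; 5 still needed.
Supplier 25 (10): use full 3 ; 2 ha to go.
Supplier N (11): take the remaining 2 ; done.
Cost = 9×4 + 3×10 + 2×11 = 88.

88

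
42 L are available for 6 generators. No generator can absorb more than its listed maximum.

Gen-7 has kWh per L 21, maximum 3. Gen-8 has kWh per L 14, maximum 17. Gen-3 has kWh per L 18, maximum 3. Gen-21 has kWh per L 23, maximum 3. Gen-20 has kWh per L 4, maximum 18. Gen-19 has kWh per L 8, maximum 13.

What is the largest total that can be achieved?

Rank by kWh per L: Gen-21 23 > Gen-7 21 > Gen-3 18 > Gen-8 14 > Gen-19 8 > Gen-20 4.
Give Gen-21 3 to hit its cap of 3 → 39 left.
Gen-7 takes 3 to reach its cap of 3 → 36 left.
Gen-3 takes 3 to reach its cap of 3 → 33 left.
Gen-8: +17 to 17 (cap) → 16 left.
Gen-19 takes 13 to reach its cap of 13 → 3 left.
Gen-20: +3 (room for 18) → 3. Pool exhausted.
Total = 21×3 + 14×17 + 18×3 + 23×3 + 4×3 + 8×13 = 540.

540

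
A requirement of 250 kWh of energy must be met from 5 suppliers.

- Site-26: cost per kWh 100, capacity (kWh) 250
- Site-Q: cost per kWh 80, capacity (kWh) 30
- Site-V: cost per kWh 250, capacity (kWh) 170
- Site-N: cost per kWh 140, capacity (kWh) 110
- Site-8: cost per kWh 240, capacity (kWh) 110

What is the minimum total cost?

24400

Cheapest first:
Site-Q at 80: take all 30 kWh ; 220 still needed.
Take 220 from Site-26 at 100 to finish.
Site-N, Site-8, Site-V: unused.
Cost = 30×80 + 220×100 = 24400.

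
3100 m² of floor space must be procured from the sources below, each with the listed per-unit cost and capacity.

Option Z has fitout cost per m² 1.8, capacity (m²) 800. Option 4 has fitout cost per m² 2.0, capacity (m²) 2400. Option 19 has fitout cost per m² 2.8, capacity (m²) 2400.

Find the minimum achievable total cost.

Cheapest first:
Option Z (1.8): use full 800 — 2300 m² to go.
Option 4 at 2.0: take 2300 of its 2400 — requirement met.
Option 19: unused.
Cost = 800×1.8 + 2300×2.0 = 6040.

6040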